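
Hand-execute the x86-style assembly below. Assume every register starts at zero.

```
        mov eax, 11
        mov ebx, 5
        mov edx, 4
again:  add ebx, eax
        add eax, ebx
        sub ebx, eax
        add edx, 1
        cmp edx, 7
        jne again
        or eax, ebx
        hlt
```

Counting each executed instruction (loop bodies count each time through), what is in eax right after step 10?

27

mov eax, 11 → eax=11
mov ebx, 5 → ebx=5
mov edx, 4 → edx=4
add ebx, eax → ebx=5+11=16
add eax, ebx → eax=11+16=27
sub ebx, eax → ebx=16-27=-11
add edx, 1 → edx=4+1=5
cmp edx, 7  (cmp 5,7)
jne again: taken
add ebx, eax → ebx=(-11)+27=16
After step 10: eax = 27.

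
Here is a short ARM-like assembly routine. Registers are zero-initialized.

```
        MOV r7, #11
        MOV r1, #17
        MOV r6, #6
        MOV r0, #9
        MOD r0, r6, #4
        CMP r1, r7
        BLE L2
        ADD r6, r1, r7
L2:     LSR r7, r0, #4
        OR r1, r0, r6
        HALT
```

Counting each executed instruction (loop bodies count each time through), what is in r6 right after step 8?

MOV r7, #11 → r7=11
MOV r1, #17 → r1=17
MOV r6, #6 → r6=6
MOV r0, #9 → r0=9
MOD r0, r6, #4 → r0=6%4=2
CMP r1, r7  (cmp 17,11)
BLE L2: not taken
ADD r6, r1, r7 → r6=17+11=28
After step 8: r6 = 28.

28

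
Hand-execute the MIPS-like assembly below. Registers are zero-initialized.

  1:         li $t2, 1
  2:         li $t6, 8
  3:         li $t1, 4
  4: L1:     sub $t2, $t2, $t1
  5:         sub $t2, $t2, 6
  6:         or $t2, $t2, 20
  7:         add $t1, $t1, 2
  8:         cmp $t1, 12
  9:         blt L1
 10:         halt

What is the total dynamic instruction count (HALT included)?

28

$t2=1
$t6=8
$t1=4
$t2=1-4=-3
$t2=(-3)-6=-9
$t2=(-9)|20=-9
$t1=4+2=6
cmp $t1, 12  (cmp 6,12)
blt L1: taken
$t2=(-9)-6=-15
$t2=(-15)-6=-21
$t2=(-21)|20=-1
$t1=6+2=8
cmp $t1, 12  (cmp 8,12)
blt L1: taken
$t2=(-1)-8=-9
$t2=(-9)-6=-15
$t2=(-15)|20=-11
$t1=8+2=10
cmp $t1, 12  (cmp 10,12)
blt L1: taken
$t2=(-11)-10=-21
$t2=(-21)-6=-27
$t2=(-27)|20=-11
$t1=10+2=12
cmp $t1, 12  (cmp 12,12)
blt L1: not taken
halt.
Total executed instructions: 28.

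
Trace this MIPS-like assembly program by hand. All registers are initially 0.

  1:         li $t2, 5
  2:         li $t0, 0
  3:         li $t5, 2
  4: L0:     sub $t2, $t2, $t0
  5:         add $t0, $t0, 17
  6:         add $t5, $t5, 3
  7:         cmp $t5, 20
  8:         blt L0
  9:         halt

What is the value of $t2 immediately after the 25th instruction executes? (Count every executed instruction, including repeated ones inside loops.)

after li $t2, 5: $t2=5
after li $t0, 0: $t0=0
after li $t5, 2: $t5=2
after sub $t2, $t2, $t0: $t2=5-0=5
after add $t0, $t0, 17: $t0=0+17=17
after add $t5, $t5, 3: $t5=2+3=5
cmp $t5, 20  (cmp 5,20)
blt L0: taken
after sub $t2, $t2, $t0: $t2=5-17=-12
after add $t0, $t0, 17: $t0=17+17=34
after add $t5, $t5, 3: $t5=5+3=8
cmp $t5, 20  (cmp 8,20)
blt L0: taken
after sub $t2, $t2, $t0: $t2=(-12)-34=-46
after add $t0, $t0, 17: $t0=34+17=51
after add $t5, $t5, 3: $t5=8+3=11
cmp $t5, 20  (cmp 11,20)
blt L0: taken
after sub $t2, $t2, $t0: $t2=(-46)-51=-97
after add $t0, $t0, 17: $t0=51+17=68
after add $t5, $t5, 3: $t5=11+3=14
cmp $t5, 20  (cmp 14,20)
blt L0: taken
after sub $t2, $t2, $t0: $t2=(-97)-68=-165
after add $t0, $t0, 17: $t0=68+17=85
After step 25: $t2 = -165.

-165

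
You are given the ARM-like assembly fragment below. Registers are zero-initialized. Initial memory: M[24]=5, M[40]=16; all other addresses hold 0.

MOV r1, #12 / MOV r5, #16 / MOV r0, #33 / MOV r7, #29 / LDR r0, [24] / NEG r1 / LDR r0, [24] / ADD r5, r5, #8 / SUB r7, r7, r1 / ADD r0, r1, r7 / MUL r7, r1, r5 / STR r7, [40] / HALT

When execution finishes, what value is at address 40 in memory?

MOV r1, #12 → r1=12
MOV r5, #16 → r5=16
MOV r0, #33 → r0=33
MOV r7, #29 → r7=29
LDR r0, [24] → r0=M[24]=5
NEG r1 → r1=-(12)=-12
LDR r0, [24] → r0=M[24]=5
ADD r5, r5, #8 → r5=16+8=24
SUB r7, r7, r1 → r7=29-(-12)=41
ADD r0, r1, r7 → r0=(-12)+41=29
MUL r7, r1, r5 → r7=(-12)*24=-288
STR r7, [40] → M[40]=-288
halt.

-288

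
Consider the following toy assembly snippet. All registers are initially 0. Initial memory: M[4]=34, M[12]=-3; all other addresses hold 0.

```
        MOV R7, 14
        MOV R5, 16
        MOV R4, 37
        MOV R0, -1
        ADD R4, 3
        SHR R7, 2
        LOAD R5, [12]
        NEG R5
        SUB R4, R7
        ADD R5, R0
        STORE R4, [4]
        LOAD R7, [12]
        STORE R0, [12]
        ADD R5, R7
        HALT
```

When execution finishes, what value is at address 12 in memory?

-1

R7=14
R5=16
R4=37
R0=-1
R4=37+3=40
R7=14>>2=3
R5=M[12]=-3
R5=-(-3)=3
R4=40-3=37
R5=3+(-1)=2
STORE R4, [4] → M[4]=37
R7=M[12]=-3
STORE R0, [12] → M[12]=-1
R5=2+(-3)=-1
halt.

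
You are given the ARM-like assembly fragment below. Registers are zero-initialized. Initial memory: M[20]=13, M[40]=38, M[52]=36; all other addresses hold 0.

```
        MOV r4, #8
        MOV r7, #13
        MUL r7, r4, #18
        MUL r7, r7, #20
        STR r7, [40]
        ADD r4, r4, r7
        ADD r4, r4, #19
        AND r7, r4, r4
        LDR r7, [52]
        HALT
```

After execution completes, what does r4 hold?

2907

MOV r4, #8 → r4=8
MOV r7, #13 → r7=13
MUL r7, r4, #18 → r7=8*18=144
MUL r7, r7, #20 → r7=144*20=2880
STR r7, [40] → M[40]=2880
ADD r4, r4, r7 → r4=8+2880=2888
ADD r4, r4, #19 → r4=2888+19=2907
AND r7, r4, r4 → r7=2907&2907=2907
LDR r7, [52] → r7=M[52]=36
halt.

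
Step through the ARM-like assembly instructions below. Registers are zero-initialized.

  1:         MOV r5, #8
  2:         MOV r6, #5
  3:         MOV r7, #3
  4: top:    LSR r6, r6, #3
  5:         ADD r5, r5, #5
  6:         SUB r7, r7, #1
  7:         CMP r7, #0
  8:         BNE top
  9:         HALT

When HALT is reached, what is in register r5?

MOV r5, #8 → r5=8
MOV r6, #5 → r6=5
MOV r7, #3 → r7=3
LSR r6, r6, #3 → r6=5>>3=0
ADD r5, r5, #5 → r5=8+5=13
SUB r7, r7, #1 → r7=3-1=2
CMP r7, #0  (cmp 2,0)
BNE top: taken
LSR r6, r6, #3 → r6=0>>3=0
ADD r5, r5, #5 → r5=13+5=18
SUB r7, r7, #1 → r7=2-1=1
CMP r7, #0  (cmp 1,0)
BNE top: taken
LSR r6, r6, #3 → r6=0>>3=0
ADD r5, r5, #5 → r5=18+5=23
SUB r7, r7, #1 → r7=1-1=0
CMP r7, #0  (cmp 0,0)
BNE top: not taken
halt.

23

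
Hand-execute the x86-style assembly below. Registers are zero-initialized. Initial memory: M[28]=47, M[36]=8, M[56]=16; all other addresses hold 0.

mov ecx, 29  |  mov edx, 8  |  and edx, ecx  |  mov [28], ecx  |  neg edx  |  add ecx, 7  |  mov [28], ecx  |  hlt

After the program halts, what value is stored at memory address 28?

36

mov ecx, 29 → ecx=29
mov edx, 8 → edx=8
and edx, ecx → edx=8&29=8
mov [28], ecx → M[28]=29
neg edx → edx=-(8)=-8
add ecx, 7 → ecx=29+7=36
mov [28], ecx → M[28]=36
halt.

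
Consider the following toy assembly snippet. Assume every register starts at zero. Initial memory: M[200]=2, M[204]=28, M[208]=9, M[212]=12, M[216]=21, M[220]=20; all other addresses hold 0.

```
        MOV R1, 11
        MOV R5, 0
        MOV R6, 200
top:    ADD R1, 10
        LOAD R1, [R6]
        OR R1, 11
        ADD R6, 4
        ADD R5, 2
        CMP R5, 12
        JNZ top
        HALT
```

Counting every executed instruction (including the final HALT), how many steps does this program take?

R1=11
R5=0
R6=200
R1=11+10=21
R1=M[200]=2
R1=2|11=11
R6=200+4=204
R5=0+2=2
CMP R5, 12  (cmp 2,12)
JNZ top: taken
R1=11+10=21
R1=M[204]=28
R1=28|11=31
R6=204+4=208
R5=2+2=4
CMP R5, 12  (cmp 4,12)
JNZ top: taken
R1=31+10=41
R1=M[208]=9
R1=9|11=11
R6=208+4=212
R5=4+2=6
CMP R5, 12  (cmp 6,12)
JNZ top: taken
R1=11+10=21
R1=M[212]=12
R1=12|11=15
R6=212+4=216
R5=6+2=8
CMP R5, 12  (cmp 8,12)
JNZ top: taken
R1=15+10=25
R1=M[216]=21
R1=21|11=31
R6=216+4=220
R5=8+2=10
CMP R5, 12  (cmp 10,12)
JNZ top: taken
R1=31+10=41
R1=M[220]=20
R1=20|11=31
R6=220+4=224
R5=10+2=12
CMP R5, 12  (cmp 12,12)
JNZ top: not taken
halt.
Total executed instructions: 46.

46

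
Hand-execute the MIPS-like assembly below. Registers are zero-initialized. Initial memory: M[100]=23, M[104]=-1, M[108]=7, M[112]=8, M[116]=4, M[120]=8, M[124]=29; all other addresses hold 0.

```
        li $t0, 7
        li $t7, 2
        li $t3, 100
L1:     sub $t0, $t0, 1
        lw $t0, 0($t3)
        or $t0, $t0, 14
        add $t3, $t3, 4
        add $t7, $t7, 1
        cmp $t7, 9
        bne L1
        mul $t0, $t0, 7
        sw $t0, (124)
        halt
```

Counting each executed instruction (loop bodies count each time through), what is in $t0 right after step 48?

after li $t0, 7: $t0=7
after li $t7, 2: $t7=2
after li $t3, 100: $t3=100
after sub $t0, $t0, 1: $t0=7-1=6
after lw $t0, 0($t3): $t0=M[100]=23
after or $t0, $t0, 14: $t0=23|14=31
after add $t3, $t3, 4: $t3=100+4=104
after add $t7, $t7, 1: $t7=2+1=3
cmp $t7, 9  (cmp 3,9)
bne L1: taken
after sub $t0, $t0, 1: $t0=31-1=30
after lw $t0, 0($t3): $t0=M[104]=-1
after or $t0, $t0, 14: $t0=(-1)|14=-1
after add $t3, $t3, 4: $t3=104+4=108
after add $t7, $t7, 1: $t7=3+1=4
cmp $t7, 9  (cmp 4,9)
bne L1: taken
after sub $t0, $t0, 1: $t0=(-1)-1=-2
after lw $t0, 0($t3): $t0=M[108]=7
after or $t0, $t0, 14: $t0=7|14=15
after add $t3, $t3, 4: $t3=108+4=112
after add $t7, $t7, 1: $t7=4+1=5
cmp $t7, 9  (cmp 5,9)
bne L1: taken
after sub $t0, $t0, 1: $t0=15-1=14
after lw $t0, 0($t3): $t0=M[112]=8
after or $t0, $t0, 14: $t0=8|14=14
after add $t3, $t3, 4: $t3=112+4=116
after add $t7, $t7, 1: $t7=5+1=6
cmp $t7, 9  (cmp 6,9)
bne L1: taken
after sub $t0, $t0, 1: $t0=14-1=13
after lw $t0, 0($t3): $t0=M[116]=4
after or $t0, $t0, 14: $t0=4|14=14
after add $t3, $t3, 4: $t3=116+4=120
after add $t7, $t7, 1: $t7=6+1=7
cmp $t7, 9  (cmp 7,9)
bne L1: taken
after sub $t0, $t0, 1: $t0=14-1=13
after lw $t0, 0($t3): $t0=M[120]=8
after or $t0, $t0, 14: $t0=8|14=14
after add $t3, $t3, 4: $t3=120+4=124
after add $t7, $t7, 1: $t7=7+1=8
cmp $t7, 9  (cmp 8,9)
bne L1: taken
after sub $t0, $t0, 1: $t0=14-1=13
after lw $t0, 0($t3): $t0=M[124]=29
after or $t0, $t0, 14: $t0=29|14=31
After step 48: $t0 = 31.

31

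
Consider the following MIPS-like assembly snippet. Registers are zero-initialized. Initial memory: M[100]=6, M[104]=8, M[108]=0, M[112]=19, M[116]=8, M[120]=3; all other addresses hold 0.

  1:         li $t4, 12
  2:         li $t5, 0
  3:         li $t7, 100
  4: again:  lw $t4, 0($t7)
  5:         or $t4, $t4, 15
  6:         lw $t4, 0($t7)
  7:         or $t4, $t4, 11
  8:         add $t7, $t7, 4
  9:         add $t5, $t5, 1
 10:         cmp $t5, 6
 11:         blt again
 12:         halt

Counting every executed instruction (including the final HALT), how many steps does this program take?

$t4=12
$t5=0
$t7=100
$t4=M[100]=6
$t4=6|15=15
$t4=M[100]=6
$t4=6|11=15
$t7=100+4=104
$t5=0+1=1
cmp $t5, 6  (cmp 1,6)
blt again: taken
$t4=M[104]=8
$t4=8|15=15
$t4=M[104]=8
$t4=8|11=11
$t7=104+4=108
$t5=1+1=2
cmp $t5, 6  (cmp 2,6)
blt again: taken
$t4=M[108]=0
$t4=0|15=15
$t4=M[108]=0
$t4=0|11=11
$t7=108+4=112
$t5=2+1=3
cmp $t5, 6  (cmp 3,6)
blt again: taken
$t4=M[112]=19
$t4=19|15=31
$t4=M[112]=19
$t4=19|11=27
$t7=112+4=116
$t5=3+1=4
cmp $t5, 6  (cmp 4,6)
blt again: taken
$t4=M[116]=8
$t4=8|15=15
$t4=M[116]=8
$t4=8|11=11
$t7=116+4=120
$t5=4+1=5
cmp $t5, 6  (cmp 5,6)
blt again: taken
$t4=M[120]=3
$t4=3|15=15
$t4=M[120]=3
$t4=3|11=11
$t7=120+4=124
$t5=5+1=6
cmp $t5, 6  (cmp 6,6)
blt again: not taken
halt.
Total executed instructions: 52.

52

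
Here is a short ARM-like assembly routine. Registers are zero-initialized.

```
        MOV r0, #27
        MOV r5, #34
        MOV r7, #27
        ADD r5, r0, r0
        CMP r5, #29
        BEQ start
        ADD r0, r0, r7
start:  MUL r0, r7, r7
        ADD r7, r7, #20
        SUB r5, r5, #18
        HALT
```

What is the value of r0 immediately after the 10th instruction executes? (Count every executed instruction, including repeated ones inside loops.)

729

after MOV r0, #27: r0=27
after MOV r5, #34: r5=34
after MOV r7, #27: r7=27
after ADD r5, r0, r0: r5=27+27=54
CMP r5, #29  (cmp 54,29)
BEQ start: not taken
after ADD r0, r0, r7: r0=27+27=54
after MUL r0, r7, r7: r0=27*27=729
after ADD r7, r7, #20: r7=27+20=47
after SUB r5, r5, #18: r5=54-18=36
After step 10: r0 = 729.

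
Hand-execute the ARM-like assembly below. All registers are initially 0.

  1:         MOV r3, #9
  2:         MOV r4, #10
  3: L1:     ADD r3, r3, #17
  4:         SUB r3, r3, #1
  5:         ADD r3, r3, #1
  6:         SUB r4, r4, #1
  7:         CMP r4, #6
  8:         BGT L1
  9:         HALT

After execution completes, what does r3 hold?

77

r3=9
r4=10
r3=9+17=26
r3=26-1=25
r3=25+1=26
r4=10-1=9
CMP r4, #6  (cmp 9,6)
BGT L1: taken
r3=26+17=43
r3=43-1=42
r3=42+1=43
r4=9-1=8
CMP r4, #6  (cmp 8,6)
BGT L1: taken
r3=43+17=60
r3=60-1=59
r3=59+1=60
r4=8-1=7
CMP r4, #6  (cmp 7,6)
BGT L1: taken
r3=60+17=77
r3=77-1=76
r3=76+1=77
r4=7-1=6
CMP r4, #6  (cmp 6,6)
BGT L1: not taken
halt.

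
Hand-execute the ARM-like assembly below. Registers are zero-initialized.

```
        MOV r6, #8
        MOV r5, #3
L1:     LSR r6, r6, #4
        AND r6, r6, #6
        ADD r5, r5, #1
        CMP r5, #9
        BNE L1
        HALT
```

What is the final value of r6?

0

after MOV r6, #8: r6=8
after MOV r5, #3: r5=3
after LSR r6, r6, #4: r6=8>>4=0
after AND r6, r6, #6: r6=0&6=0
after ADD r5, r5, #1: r5=3+1=4
CMP r5, #9  (cmp 4,9)
BNE L1: taken
after LSR r6, r6, #4: r6=0>>4=0
after AND r6, r6, #6: r6=0&6=0
after ADD r5, r5, #1: r5=4+1=5
CMP r5, #9  (cmp 5,9)
BNE L1: taken
after LSR r6, r6, #4: r6=0>>4=0
after AND r6, r6, #6: r6=0&6=0
after ADD r5, r5, #1: r5=5+1=6
CMP r5, #9  (cmp 6,9)
BNE L1: taken
after LSR r6, r6, #4: r6=0>>4=0
after AND r6, r6, #6: r6=0&6=0
after ADD r5, r5, #1: r5=6+1=7
CMP r5, #9  (cmp 7,9)
BNE L1: taken
after LSR r6, r6, #4: r6=0>>4=0
after AND r6, r6, #6: r6=0&6=0
after ADD r5, r5, #1: r5=7+1=8
CMP r5, #9  (cmp 8,9)
BNE L1: taken
after LSR r6, r6, #4: r6=0>>4=0
after AND r6, r6, #6: r6=0&6=0
after ADD r5, r5, #1: r5=8+1=9
CMP r5, #9  (cmp 9,9)
BNE L1: not taken
halt.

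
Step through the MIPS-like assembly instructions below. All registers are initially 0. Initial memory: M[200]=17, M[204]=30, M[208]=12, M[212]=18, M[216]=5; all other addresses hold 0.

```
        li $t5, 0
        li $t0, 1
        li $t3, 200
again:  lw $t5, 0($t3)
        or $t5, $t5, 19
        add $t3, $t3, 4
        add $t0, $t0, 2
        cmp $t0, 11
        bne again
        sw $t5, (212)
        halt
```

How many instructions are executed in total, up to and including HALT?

35

after li $t5, 0: $t5=0
after li $t0, 1: $t0=1
after li $t3, 200: $t3=200
after lw $t5, 0($t3): $t5=M[200]=17
after or $t5, $t5, 19: $t5=17|19=19
after add $t3, $t3, 4: $t3=200+4=204
after add $t0, $t0, 2: $t0=1+2=3
cmp $t0, 11  (cmp 3,11)
bne again: taken
after lw $t5, 0($t3): $t5=M[204]=30
after or $t5, $t5, 19: $t5=30|19=31
after add $t3, $t3, 4: $t3=204+4=208
after add $t0, $t0, 2: $t0=3+2=5
cmp $t0, 11  (cmp 5,11)
bne again: taken
after lw $t5, 0($t3): $t5=M[208]=12
after or $t5, $t5, 19: $t5=12|19=31
after add $t3, $t3, 4: $t3=208+4=212
after add $t0, $t0, 2: $t0=5+2=7
cmp $t0, 11  (cmp 7,11)
bne again: taken
after lw $t5, 0($t3): $t5=M[212]=18
after or $t5, $t5, 19: $t5=18|19=19
after add $t3, $t3, 4: $t3=212+4=216
after add $t0, $t0, 2: $t0=7+2=9
cmp $t0, 11  (cmp 9,11)
bne again: taken
after lw $t5, 0($t3): $t5=M[216]=5
after or $t5, $t5, 19: $t5=5|19=23
after add $t3, $t3, 4: $t3=216+4=220
after add $t0, $t0, 2: $t0=9+2=11
cmp $t0, 11  (cmp 11,11)
bne again: not taken
sw $t5, (212) → M[212]=23
halt.
Total executed instructions: 35.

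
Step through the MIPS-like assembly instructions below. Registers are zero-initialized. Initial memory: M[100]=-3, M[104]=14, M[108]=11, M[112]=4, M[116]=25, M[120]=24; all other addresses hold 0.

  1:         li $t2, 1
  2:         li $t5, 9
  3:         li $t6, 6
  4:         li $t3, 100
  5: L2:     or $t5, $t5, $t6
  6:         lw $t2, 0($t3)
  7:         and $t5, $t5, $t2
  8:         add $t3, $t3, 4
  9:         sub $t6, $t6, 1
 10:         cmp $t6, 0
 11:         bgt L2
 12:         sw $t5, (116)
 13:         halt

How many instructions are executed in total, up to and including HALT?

li $t2, 1 → $t2=1
li $t5, 9 → $t5=9
li $t6, 6 → $t6=6
li $t3, 100 → $t3=100
or $t5, $t5, $t6 → $t5=9|6=15
lw $t2, 0($t3) → $t2=M[100]=-3
and $t5, $t5, $t2 → $t5=15&(-3)=13
add $t3, $t3, 4 → $t3=100+4=104
sub $t6, $t6, 1 → $t6=6-1=5
cmp $t6, 0  (cmp 5,0)
bgt L2: taken
or $t5, $t5, $t6 → $t5=13|5=13
lw $t2, 0($t3) → $t2=M[104]=14
and $t5, $t5, $t2 → $t5=13&14=12
add $t3, $t3, 4 → $t3=104+4=108
sub $t6, $t6, 1 → $t6=5-1=4
cmp $t6, 0  (cmp 4,0)
bgt L2: taken
or $t5, $t5, $t6 → $t5=12|4=12
lw $t2, 0($t3) → $t2=M[108]=11
and $t5, $t5, $t2 → $t5=12&11=8
add $t3, $t3, 4 → $t3=108+4=112
sub $t6, $t6, 1 → $t6=4-1=3
cmp $t6, 0  (cmp 3,0)
bgt L2: taken
or $t5, $t5, $t6 → $t5=8|3=11
lw $t2, 0($t3) → $t2=M[112]=4
and $t5, $t5, $t2 → $t5=11&4=0
add $t3, $t3, 4 → $t3=112+4=116
sub $t6, $t6, 1 → $t6=3-1=2
cmp $t6, 0  (cmp 2,0)
bgt L2: taken
or $t5, $t5, $t6 → $t5=0|2=2
lw $t2, 0($t3) → $t2=M[116]=25
and $t5, $t5, $t2 → $t5=2&25=0
add $t3, $t3, 4 → $t3=116+4=120
sub $t6, $t6, 1 → $t6=2-1=1
cmp $t6, 0  (cmp 1,0)
bgt L2: taken
or $t5, $t5, $t6 → $t5=0|1=1
lw $t2, 0($t3) → $t2=M[120]=24
and $t5, $t5, $t2 → $t5=1&24=0
add $t3, $t3, 4 → $t3=120+4=124
sub $t6, $t6, 1 → $t6=1-1=0
cmp $t6, 0  (cmp 0,0)
bgt L2: not taken
sw $t5, (116) → M[116]=0
halt.
Total executed instructions: 48.

48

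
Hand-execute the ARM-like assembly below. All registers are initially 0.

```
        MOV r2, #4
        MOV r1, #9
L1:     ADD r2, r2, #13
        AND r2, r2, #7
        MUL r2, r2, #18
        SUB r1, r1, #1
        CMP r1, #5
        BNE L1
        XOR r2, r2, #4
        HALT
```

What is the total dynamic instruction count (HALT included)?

28

after MOV r2, #4: r2=4
after MOV r1, #9: r1=9
after ADD r2, r2, #13: r2=4+13=17
after AND r2, r2, #7: r2=17&7=1
after MUL r2, r2, #18: r2=1*18=18
after SUB r1, r1, #1: r1=9-1=8
CMP r1, #5  (cmp 8,5)
BNE L1: taken
after ADD r2, r2, #13: r2=18+13=31
after AND r2, r2, #7: r2=31&7=7
after MUL r2, r2, #18: r2=7*18=126
after SUB r1, r1, #1: r1=8-1=7
CMP r1, #5  (cmp 7,5)
BNE L1: taken
after ADD r2, r2, #13: r2=126+13=139
after AND r2, r2, #7: r2=139&7=3
after MUL r2, r2, #18: r2=3*18=54
after SUB r1, r1, #1: r1=7-1=6
CMP r1, #5  (cmp 6,5)
BNE L1: taken
after ADD r2, r2, #13: r2=54+13=67
after AND r2, r2, #7: r2=67&7=3
after MUL r2, r2, #18: r2=3*18=54
after SUB r1, r1, #1: r1=6-1=5
CMP r1, #5  (cmp 5,5)
BNE L1: not taken
after XOR r2, r2, #4: r2=54^4=50
halt.
Total executed instructions: 28.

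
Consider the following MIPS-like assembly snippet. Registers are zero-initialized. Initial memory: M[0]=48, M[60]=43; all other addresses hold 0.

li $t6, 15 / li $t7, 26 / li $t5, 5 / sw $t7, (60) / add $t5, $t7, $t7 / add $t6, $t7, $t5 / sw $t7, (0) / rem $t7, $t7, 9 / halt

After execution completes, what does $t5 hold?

li $t6, 15 → $t6=15
li $t7, 26 → $t7=26
li $t5, 5 → $t5=5
sw $t7, (60) → M[60]=26
add $t5, $t7, $t7 → $t5=26+26=52
add $t6, $t7, $t5 → $t6=26+52=78
sw $t7, (0) → M[0]=26
rem $t7, $t7, 9 → $t7=26%9=8
halt.

52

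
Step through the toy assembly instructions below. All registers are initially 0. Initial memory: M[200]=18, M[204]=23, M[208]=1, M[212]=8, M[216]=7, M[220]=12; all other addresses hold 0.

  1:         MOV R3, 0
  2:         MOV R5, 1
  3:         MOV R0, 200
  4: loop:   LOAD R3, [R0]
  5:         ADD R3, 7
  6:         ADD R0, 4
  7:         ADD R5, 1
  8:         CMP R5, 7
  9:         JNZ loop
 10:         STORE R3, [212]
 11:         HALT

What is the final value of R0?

224

MOV R3, 0 → R3=0
MOV R5, 1 → R5=1
MOV R0, 200 → R0=200
LOAD R3, [R0] → R3=M[200]=18
ADD R3, 7 → R3=18+7=25
ADD R0, 4 → R0=200+4=204
ADD R5, 1 → R5=1+1=2
CMP R5, 7  (cmp 2,7)
JNZ loop: taken
LOAD R3, [R0] → R3=M[204]=23
ADD R3, 7 → R3=23+7=30
ADD R0, 4 → R0=204+4=208
ADD R5, 1 → R5=2+1=3
CMP R5, 7  (cmp 3,7)
JNZ loop: taken
LOAD R3, [R0] → R3=M[208]=1
ADD R3, 7 → R3=1+7=8
ADD R0, 4 → R0=208+4=212
ADD R5, 1 → R5=3+1=4
CMP R5, 7  (cmp 4,7)
JNZ loop: taken
LOAD R3, [R0] → R3=M[212]=8
ADD R3, 7 → R3=8+7=15
ADD R0, 4 → R0=212+4=216
ADD R5, 1 → R5=4+1=5
CMP R5, 7  (cmp 5,7)
JNZ loop: taken
LOAD R3, [R0] → R3=M[216]=7
ADD R3, 7 → R3=7+7=14
ADD R0, 4 → R0=216+4=220
ADD R5, 1 → R5=5+1=6
CMP R5, 7  (cmp 6,7)
JNZ loop: taken
LOAD R3, [R0] → R3=M[220]=12
ADD R3, 7 → R3=12+7=19
ADD R0, 4 → R0=220+4=224
ADD R5, 1 → R5=6+1=7
CMP R5, 7  (cmp 7,7)
JNZ loop: not taken
STORE R3, [212] → M[212]=19
halt.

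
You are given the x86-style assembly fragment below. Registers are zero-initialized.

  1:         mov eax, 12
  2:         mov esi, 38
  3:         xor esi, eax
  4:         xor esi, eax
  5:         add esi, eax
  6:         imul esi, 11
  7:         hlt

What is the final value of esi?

550

eax=12
esi=38
esi=38^12=42
esi=42^12=38
esi=38+12=50
esi=50*11=550
halt.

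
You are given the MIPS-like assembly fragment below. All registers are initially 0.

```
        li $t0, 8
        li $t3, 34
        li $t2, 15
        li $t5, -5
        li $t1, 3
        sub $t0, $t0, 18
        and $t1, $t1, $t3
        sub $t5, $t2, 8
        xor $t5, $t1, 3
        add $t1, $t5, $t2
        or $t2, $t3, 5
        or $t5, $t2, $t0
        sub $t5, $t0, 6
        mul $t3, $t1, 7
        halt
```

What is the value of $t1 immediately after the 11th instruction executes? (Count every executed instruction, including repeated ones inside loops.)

$t0=8
$t3=34
$t2=15
$t5=-5
$t1=3
$t0=8-18=-10
$t1=3&34=2
$t5=15-8=7
$t5=2^3=1
$t1=1+15=16
$t2=34|5=39
After step 11: $t1 = 16.

16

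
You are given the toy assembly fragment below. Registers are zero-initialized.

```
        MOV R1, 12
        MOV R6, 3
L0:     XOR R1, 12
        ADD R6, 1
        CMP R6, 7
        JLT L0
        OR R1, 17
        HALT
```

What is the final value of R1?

R1=12
R6=3
R1=12^12=0
R6=3+1=4
CMP R6, 7  (cmp 4,7)
JLT L0: taken
R1=0^12=12
R6=4+1=5
CMP R6, 7  (cmp 5,7)
JLT L0: taken
R1=12^12=0
R6=5+1=6
CMP R6, 7  (cmp 6,7)
JLT L0: taken
R1=0^12=12
R6=6+1=7
CMP R6, 7  (cmp 7,7)
JLT L0: not taken
R1=12|17=29
halt.

29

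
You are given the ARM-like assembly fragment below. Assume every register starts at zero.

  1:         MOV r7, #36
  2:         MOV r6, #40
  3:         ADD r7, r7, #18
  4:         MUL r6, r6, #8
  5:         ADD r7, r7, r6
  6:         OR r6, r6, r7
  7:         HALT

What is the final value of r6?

after MOV r7, #36: r7=36
after MOV r6, #40: r6=40
after ADD r7, r7, #18: r7=36+18=54
after MUL r6, r6, #8: r6=40*8=320
after ADD r7, r7, r6: r7=54+320=374
after OR r6, r6, r7: r6=320|374=374
halt.

374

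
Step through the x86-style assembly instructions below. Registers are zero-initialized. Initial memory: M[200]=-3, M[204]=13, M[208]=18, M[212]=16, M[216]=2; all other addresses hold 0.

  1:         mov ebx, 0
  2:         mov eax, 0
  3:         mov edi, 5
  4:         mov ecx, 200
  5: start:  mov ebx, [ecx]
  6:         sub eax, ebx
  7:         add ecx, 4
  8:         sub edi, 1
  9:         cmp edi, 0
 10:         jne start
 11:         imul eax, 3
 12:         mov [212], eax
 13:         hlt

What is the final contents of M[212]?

mov ebx, 0 → ebx=0
mov eax, 0 → eax=0
mov edi, 5 → edi=5
mov ecx, 200 → ecx=200
mov ebx, [ecx] → ebx=M[200]=-3
sub eax, ebx → eax=0-(-3)=3
add ecx, 4 → ecx=200+4=204
sub edi, 1 → edi=5-1=4
cmp edi, 0  (cmp 4,0)
jne start: taken
mov ebx, [ecx] → ebx=M[204]=13
sub eax, ebx → eax=3-13=-10
add ecx, 4 → ecx=204+4=208
sub edi, 1 → edi=4-1=3
cmp edi, 0  (cmp 3,0)
jne start: taken
mov ebx, [ecx] → ebx=M[208]=18
sub eax, ebx → eax=(-10)-18=-28
add ecx, 4 → ecx=208+4=212
sub edi, 1 → edi=3-1=2
cmp edi, 0  (cmp 2,0)
jne start: taken
mov ebx, [ecx] → ebx=M[212]=16
sub eax, ebx → eax=(-28)-16=-44
add ecx, 4 → ecx=212+4=216
sub edi, 1 → edi=2-1=1
cmp edi, 0  (cmp 1,0)
jne start: taken
mov ebx, [ecx] → ebx=M[216]=2
sub eax, ebx → eax=(-44)-2=-46
add ecx, 4 → ecx=216+4=220
sub edi, 1 → edi=1-1=0
cmp edi, 0  (cmp 0,0)
jne start: not taken
imul eax, 3 → eax=(-46)*3=-138
mov [212], eax → M[212]=-138
halt.

-138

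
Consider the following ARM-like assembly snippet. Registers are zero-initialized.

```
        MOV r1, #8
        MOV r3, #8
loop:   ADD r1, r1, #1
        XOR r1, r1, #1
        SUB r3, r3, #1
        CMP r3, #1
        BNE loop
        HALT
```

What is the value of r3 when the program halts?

after MOV r1, #8: r1=8
after MOV r3, #8: r3=8
after ADD r1, r1, #1: r1=8+1=9
after XOR r1, r1, #1: r1=9^1=8
after SUB r3, r3, #1: r3=8-1=7
CMP r3, #1  (cmp 7,1)
BNE loop: taken
after ADD r1, r1, #1: r1=8+1=9
after XOR r1, r1, #1: r1=9^1=8
after SUB r3, r3, #1: r3=7-1=6
CMP r3, #1  (cmp 6,1)
BNE loop: taken
after ADD r1, r1, #1: r1=8+1=9
after XOR r1, r1, #1: r1=9^1=8
after SUB r3, r3, #1: r3=6-1=5
CMP r3, #1  (cmp 5,1)
BNE loop: taken
after ADD r1, r1, #1: r1=8+1=9
after XOR r1, r1, #1: r1=9^1=8
after SUB r3, r3, #1: r3=5-1=4
CMP r3, #1  (cmp 4,1)
BNE loop: taken
after ADD r1, r1, #1: r1=8+1=9
after XOR r1, r1, #1: r1=9^1=8
after SUB r3, r3, #1: r3=4-1=3
CMP r3, #1  (cmp 3,1)
BNE loop: taken
after ADD r1, r1, #1: r1=8+1=9
after XOR r1, r1, #1: r1=9^1=8
after SUB r3, r3, #1: r3=3-1=2
CMP r3, #1  (cmp 2,1)
BNE loop: taken
after ADD r1, r1, #1: r1=8+1=9
after XOR r1, r1, #1: r1=9^1=8
after SUB r3, r3, #1: r3=2-1=1
CMP r3, #1  (cmp 1,1)
BNE loop: not taken
halt.

1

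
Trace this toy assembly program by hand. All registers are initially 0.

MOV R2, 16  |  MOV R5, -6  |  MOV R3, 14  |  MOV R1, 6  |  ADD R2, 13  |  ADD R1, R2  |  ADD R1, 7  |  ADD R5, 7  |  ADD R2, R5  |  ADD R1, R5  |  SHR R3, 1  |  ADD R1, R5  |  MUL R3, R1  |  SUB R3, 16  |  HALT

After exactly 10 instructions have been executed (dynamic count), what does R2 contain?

30

MOV R2, 16 → R2=16
MOV R5, -6 → R5=-6
MOV R3, 14 → R3=14
MOV R1, 6 → R1=6
ADD R2, 13 → R2=16+13=29
ADD R1, R2 → R1=6+29=35
ADD R1, 7 → R1=35+7=42
ADD R5, 7 → R5=(-6)+7=1
ADD R2, R5 → R2=29+1=30
ADD R1, R5 → R1=42+1=43
After step 10: R2 = 30.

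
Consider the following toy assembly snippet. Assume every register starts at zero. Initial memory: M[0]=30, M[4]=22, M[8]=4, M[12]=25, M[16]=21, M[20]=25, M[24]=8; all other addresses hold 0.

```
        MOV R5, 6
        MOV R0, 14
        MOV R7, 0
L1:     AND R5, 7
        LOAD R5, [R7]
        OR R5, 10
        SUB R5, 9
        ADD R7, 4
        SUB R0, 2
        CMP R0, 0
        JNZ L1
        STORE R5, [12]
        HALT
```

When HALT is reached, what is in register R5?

R5=6
R0=14
R7=0
R5=6&7=6
R5=M[0]=30
R5=30|10=30
R5=30-9=21
R7=0+4=4
R0=14-2=12
CMP R0, 0  (cmp 12,0)
JNZ L1: taken
R5=21&7=5
R5=M[4]=22
R5=22|10=30
R5=30-9=21
R7=4+4=8
R0=12-2=10
CMP R0, 0  (cmp 10,0)
JNZ L1: taken
R5=21&7=5
R5=M[8]=4
R5=4|10=14
R5=14-9=5
R7=8+4=12
R0=10-2=8
CMP R0, 0  (cmp 8,0)
JNZ L1: taken
R5=5&7=5
R5=M[12]=25
R5=25|10=27
R5=27-9=18
R7=12+4=16
R0=8-2=6
CMP R0, 0  (cmp 6,0)
JNZ L1: taken
R5=18&7=2
R5=M[16]=21
R5=21|10=31
R5=31-9=22
R7=16+4=20
R0=6-2=4
CMP R0, 0  (cmp 4,0)
JNZ L1: taken
R5=22&7=6
R5=M[20]=25
R5=25|10=27
R5=27-9=18
R7=20+4=24
R0=4-2=2
CMP R0, 0  (cmp 2,0)
JNZ L1: taken
R5=18&7=2
R5=M[24]=8
R5=8|10=10
R5=10-9=1
R7=24+4=28
R0=2-2=0
CMP R0, 0  (cmp 0,0)
JNZ L1: not taken
STORE R5, [12] → M[12]=1
halt.

1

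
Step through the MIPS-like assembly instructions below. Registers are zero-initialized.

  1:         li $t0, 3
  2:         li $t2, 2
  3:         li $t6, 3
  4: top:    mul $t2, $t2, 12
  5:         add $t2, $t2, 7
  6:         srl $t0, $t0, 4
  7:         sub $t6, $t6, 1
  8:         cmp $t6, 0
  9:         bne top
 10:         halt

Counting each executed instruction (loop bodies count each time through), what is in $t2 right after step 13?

379

li $t0, 3 → $t0=3
li $t2, 2 → $t2=2
li $t6, 3 → $t6=3
mul $t2, $t2, 12 → $t2=2*12=24
add $t2, $t2, 7 → $t2=24+7=31
srl $t0, $t0, 4 → $t0=3>>4=0
sub $t6, $t6, 1 → $t6=3-1=2
cmp $t6, 0  (cmp 2,0)
bne top: taken
mul $t2, $t2, 12 → $t2=31*12=372
add $t2, $t2, 7 → $t2=372+7=379
srl $t0, $t0, 4 → $t0=0>>4=0
sub $t6, $t6, 1 → $t6=2-1=1
After step 13: $t2 = 379.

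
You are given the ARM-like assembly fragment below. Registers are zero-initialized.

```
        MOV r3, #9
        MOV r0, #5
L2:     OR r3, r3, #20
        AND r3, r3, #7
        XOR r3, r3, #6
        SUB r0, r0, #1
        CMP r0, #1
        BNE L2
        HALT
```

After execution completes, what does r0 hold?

after MOV r3, #9: r3=9
after MOV r0, #5: r0=5
after OR r3, r3, #20: r3=9|20=29
after AND r3, r3, #7: r3=29&7=5
after XOR r3, r3, #6: r3=5^6=3
after SUB r0, r0, #1: r0=5-1=4
CMP r0, #1  (cmp 4,1)
BNE L2: taken
after OR r3, r3, #20: r3=3|20=23
after AND r3, r3, #7: r3=23&7=7
after XOR r3, r3, #6: r3=7^6=1
after SUB r0, r0, #1: r0=4-1=3
CMP r0, #1  (cmp 3,1)
BNE L2: taken
after OR r3, r3, #20: r3=1|20=21
after AND r3, r3, #7: r3=21&7=5
after XOR r3, r3, #6: r3=5^6=3
after SUB r0, r0, #1: r0=3-1=2
CMP r0, #1  (cmp 2,1)
BNE L2: taken
after OR r3, r3, #20: r3=3|20=23
after AND r3, r3, #7: r3=23&7=7
after XOR r3, r3, #6: r3=7^6=1
after SUB r0, r0, #1: r0=2-1=1
CMP r0, #1  (cmp 1,1)
BNE L2: not taken
halt.

1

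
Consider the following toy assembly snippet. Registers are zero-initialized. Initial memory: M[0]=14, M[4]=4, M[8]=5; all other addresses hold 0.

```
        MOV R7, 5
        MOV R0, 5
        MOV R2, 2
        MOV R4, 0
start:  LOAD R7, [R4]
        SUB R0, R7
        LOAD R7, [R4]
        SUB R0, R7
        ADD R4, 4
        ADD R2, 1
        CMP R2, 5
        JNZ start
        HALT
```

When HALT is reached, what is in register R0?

after MOV R7, 5: R7=5
after MOV R0, 5: R0=5
after MOV R2, 2: R2=2
after MOV R4, 0: R4=0
after LOAD R7, [R4]: R7=M[0]=14
after SUB R0, R7: R0=5-14=-9
after LOAD R7, [R4]: R7=M[0]=14
after SUB R0, R7: R0=(-9)-14=-23
after ADD R4, 4: R4=0+4=4
after ADD R2, 1: R2=2+1=3
CMP R2, 5  (cmp 3,5)
JNZ start: taken
after LOAD R7, [R4]: R7=M[4]=4
after SUB R0, R7: R0=(-23)-4=-27
after LOAD R7, [R4]: R7=M[4]=4
after SUB R0, R7: R0=(-27)-4=-31
after ADD R4, 4: R4=4+4=8
after ADD R2, 1: R2=3+1=4
CMP R2, 5  (cmp 4,5)
JNZ start: taken
after LOAD R7, [R4]: R7=M[8]=5
after SUB R0, R7: R0=(-31)-5=-36
after LOAD R7, [R4]: R7=M[8]=5
after SUB R0, R7: R0=(-36)-5=-41
after ADD R4, 4: R4=8+4=12
after ADD R2, 1: R2=4+1=5
CMP R2, 5  (cmp 5,5)
JNZ start: not taken
halt.

-41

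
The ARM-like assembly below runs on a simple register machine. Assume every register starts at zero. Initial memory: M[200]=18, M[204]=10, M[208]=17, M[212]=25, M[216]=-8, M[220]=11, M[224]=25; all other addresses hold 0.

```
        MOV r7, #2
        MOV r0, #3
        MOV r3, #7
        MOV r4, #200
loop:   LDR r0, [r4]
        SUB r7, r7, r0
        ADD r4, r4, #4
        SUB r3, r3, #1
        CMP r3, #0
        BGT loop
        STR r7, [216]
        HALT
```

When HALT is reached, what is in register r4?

228

after MOV r7, #2: r7=2
after MOV r0, #3: r0=3
after MOV r3, #7: r3=7
after MOV r4, #200: r4=200
after LDR r0, [r4]: r0=M[200]=18
after SUB r7, r7, r0: r7=2-18=-16
after ADD r4, r4, #4: r4=200+4=204
after SUB r3, r3, #1: r3=7-1=6
CMP r3, #0  (cmp 6,0)
BGT loop: taken
after LDR r0, [r4]: r0=M[204]=10
after SUB r7, r7, r0: r7=(-16)-10=-26
after ADD r4, r4, #4: r4=204+4=208
after SUB r3, r3, #1: r3=6-1=5
CMP r3, #0  (cmp 5,0)
BGT loop: taken
after LDR r0, [r4]: r0=M[208]=17
after SUB r7, r7, r0: r7=(-26)-17=-43
after ADD r4, r4, #4: r4=208+4=212
after SUB r3, r3, #1: r3=5-1=4
CMP r3, #0  (cmp 4,0)
BGT loop: taken
after LDR r0, [r4]: r0=M[212]=25
after SUB r7, r7, r0: r7=(-43)-25=-68
after ADD r4, r4, #4: r4=212+4=216
after SUB r3, r3, #1: r3=4-1=3
CMP r3, #0  (cmp 3,0)
BGT loop: taken
after LDR r0, [r4]: r0=M[216]=-8
after SUB r7, r7, r0: r7=(-68)-(-8)=-60
after ADD r4, r4, #4: r4=216+4=220
after SUB r3, r3, #1: r3=3-1=2
CMP r3, #0  (cmp 2,0)
BGT loop: taken
after LDR r0, [r4]: r0=M[220]=11
after SUB r7, r7, r0: r7=(-60)-11=-71
after ADD r4, r4, #4: r4=220+4=224
after SUB r3, r3, #1: r3=2-1=1
CMP r3, #0  (cmp 1,0)
BGT loop: taken
after LDR r0, [r4]: r0=M[224]=25
after SUB r7, r7, r0: r7=(-71)-25=-96
after ADD r4, r4, #4: r4=224+4=228
after SUB r3, r3, #1: r3=1-1=0
CMP r3, #0  (cmp 0,0)
BGT loop: not taken
STR r7, [216] → M[216]=-96
halt.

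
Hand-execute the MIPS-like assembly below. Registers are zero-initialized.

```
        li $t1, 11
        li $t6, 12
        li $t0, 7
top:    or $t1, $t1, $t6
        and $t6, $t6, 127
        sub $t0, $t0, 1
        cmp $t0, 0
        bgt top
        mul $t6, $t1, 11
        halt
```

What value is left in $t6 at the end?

165

$t1=11
$t6=12
$t0=7
$t1=11|12=15
$t6=12&127=12
$t0=7-1=6
cmp $t0, 0  (cmp 6,0)
bgt top: taken
$t1=15|12=15
$t6=12&127=12
$t0=6-1=5
cmp $t0, 0  (cmp 5,0)
bgt top: taken
$t1=15|12=15
$t6=12&127=12
$t0=5-1=4
cmp $t0, 0  (cmp 4,0)
bgt top: taken
$t1=15|12=15
$t6=12&127=12
$t0=4-1=3
cmp $t0, 0  (cmp 3,0)
bgt top: taken
$t1=15|12=15
$t6=12&127=12
$t0=3-1=2
cmp $t0, 0  (cmp 2,0)
bgt top: taken
$t1=15|12=15
$t6=12&127=12
$t0=2-1=1
cmp $t0, 0  (cmp 1,0)
bgt top: taken
$t1=15|12=15
$t6=12&127=12
$t0=1-1=0
cmp $t0, 0  (cmp 0,0)
bgt top: not taken
$t6=15*11=165
halt.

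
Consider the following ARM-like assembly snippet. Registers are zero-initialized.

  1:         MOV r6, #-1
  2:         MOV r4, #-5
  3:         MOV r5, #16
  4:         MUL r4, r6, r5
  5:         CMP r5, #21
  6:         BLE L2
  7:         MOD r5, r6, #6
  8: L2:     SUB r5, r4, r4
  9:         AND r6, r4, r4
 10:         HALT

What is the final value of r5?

0

after MOV r6, #-1: r6=-1
after MOV r4, #-5: r4=-5
after MOV r5, #16: r5=16
after MUL r4, r6, r5: r4=(-1)*16=-16
CMP r5, #21  (cmp 16,21)
BLE L2: taken
after SUB r5, r4, r4: r5=(-16)-(-16)=0
after AND r6, r4, r4: r6=(-16)&(-16)=-16
halt.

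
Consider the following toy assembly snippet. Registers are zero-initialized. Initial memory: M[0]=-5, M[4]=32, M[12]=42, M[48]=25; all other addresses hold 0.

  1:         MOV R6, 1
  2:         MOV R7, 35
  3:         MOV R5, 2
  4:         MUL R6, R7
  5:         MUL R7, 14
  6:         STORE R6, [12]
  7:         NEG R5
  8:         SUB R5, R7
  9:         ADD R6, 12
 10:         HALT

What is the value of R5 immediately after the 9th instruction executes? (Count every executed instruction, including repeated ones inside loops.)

-492

R6=1
R7=35
R5=2
R6=1*35=35
R7=35*14=490
STORE R6, [12] → M[12]=35
R5=-(2)=-2
R5=(-2)-490=-492
R6=35+12=47
After step 9: R5 = -492.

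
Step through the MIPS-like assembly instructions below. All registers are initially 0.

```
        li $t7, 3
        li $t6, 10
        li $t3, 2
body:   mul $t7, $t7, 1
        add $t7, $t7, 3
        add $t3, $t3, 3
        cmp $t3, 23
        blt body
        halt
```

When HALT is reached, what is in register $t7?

24

after li $t7, 3: $t7=3
after li $t6, 10: $t6=10
after li $t3, 2: $t3=2
after mul $t7, $t7, 1: $t7=3*1=3
after add $t7, $t7, 3: $t7=3+3=6
after add $t3, $t3, 3: $t3=2+3=5
cmp $t3, 23  (cmp 5,23)
blt body: taken
after mul $t7, $t7, 1: $t7=6*1=6
after add $t7, $t7, 3: $t7=6+3=9
after add $t3, $t3, 3: $t3=5+3=8
cmp $t3, 23  (cmp 8,23)
blt body: taken
after mul $t7, $t7, 1: $t7=9*1=9
after add $t7, $t7, 3: $t7=9+3=12
after add $t3, $t3, 3: $t3=8+3=11
cmp $t3, 23  (cmp 11,23)
blt body: taken
after mul $t7, $t7, 1: $t7=12*1=12
after add $t7, $t7, 3: $t7=12+3=15
after add $t3, $t3, 3: $t3=11+3=14
cmp $t3, 23  (cmp 14,23)
blt body: taken
after mul $t7, $t7, 1: $t7=15*1=15
after add $t7, $t7, 3: $t7=15+3=18
after add $t3, $t3, 3: $t3=14+3=17
cmp $t3, 23  (cmp 17,23)
blt body: taken
after mul $t7, $t7, 1: $t7=18*1=18
after add $t7, $t7, 3: $t7=18+3=21
after add $t3, $t3, 3: $t3=17+3=20
cmp $t3, 23  (cmp 20,23)
blt body: taken
after mul $t7, $t7, 1: $t7=21*1=21
after add $t7, $t7, 3: $t7=21+3=24
after add $t3, $t3, 3: $t3=20+3=23
cmp $t3, 23  (cmp 23,23)
blt body: not taken
halt.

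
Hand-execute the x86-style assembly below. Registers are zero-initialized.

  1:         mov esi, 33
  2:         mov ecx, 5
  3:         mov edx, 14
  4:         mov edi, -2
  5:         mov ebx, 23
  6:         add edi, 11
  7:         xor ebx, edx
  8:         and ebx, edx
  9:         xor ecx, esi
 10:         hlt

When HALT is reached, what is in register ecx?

36

esi=33
ecx=5
edx=14
edi=-2
ebx=23
edi=(-2)+11=9
ebx=23^14=25
ebx=25&14=8
ecx=5^33=36
halt.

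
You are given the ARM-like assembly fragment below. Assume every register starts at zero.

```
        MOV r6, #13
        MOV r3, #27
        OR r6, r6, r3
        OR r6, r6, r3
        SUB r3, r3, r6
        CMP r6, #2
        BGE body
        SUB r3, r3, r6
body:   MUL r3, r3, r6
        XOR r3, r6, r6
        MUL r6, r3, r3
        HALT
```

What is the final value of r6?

0

after MOV r6, #13: r6=13
after MOV r3, #27: r3=27
after OR r6, r6, r3: r6=13|27=31
after OR r6, r6, r3: r6=31|27=31
after SUB r3, r3, r6: r3=27-31=-4
CMP r6, #2  (cmp 31,2)
BGE body: taken
after MUL r3, r3, r6: r3=(-4)*31=-124
after XOR r3, r6, r6: r3=31^31=0
after MUL r6, r3, r3: r6=0*0=0
halt.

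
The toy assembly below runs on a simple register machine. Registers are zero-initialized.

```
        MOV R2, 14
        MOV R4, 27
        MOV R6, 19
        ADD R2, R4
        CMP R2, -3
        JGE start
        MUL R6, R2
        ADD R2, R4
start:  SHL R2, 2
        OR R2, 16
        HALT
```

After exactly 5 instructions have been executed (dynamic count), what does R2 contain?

41

R2=14
R4=27
R6=19
R2=14+27=41
CMP R2, -3  (cmp 41,-3)
After step 5: R2 = 41.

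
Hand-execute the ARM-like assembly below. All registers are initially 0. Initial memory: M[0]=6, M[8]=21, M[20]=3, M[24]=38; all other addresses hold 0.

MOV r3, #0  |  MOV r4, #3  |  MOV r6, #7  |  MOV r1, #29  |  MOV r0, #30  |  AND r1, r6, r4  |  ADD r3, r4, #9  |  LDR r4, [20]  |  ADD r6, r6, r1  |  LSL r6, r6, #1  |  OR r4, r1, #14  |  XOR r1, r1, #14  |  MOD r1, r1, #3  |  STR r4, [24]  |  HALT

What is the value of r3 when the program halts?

r3=0
r4=3
r6=7
r1=29
r0=30
r1=7&3=3
r3=3+9=12
r4=M[20]=3
r6=7+3=10
r6=10<<1=20
r4=3|14=15
r1=3^14=13
r1=13%3=1
STR r4, [24] → M[24]=15
halt.

12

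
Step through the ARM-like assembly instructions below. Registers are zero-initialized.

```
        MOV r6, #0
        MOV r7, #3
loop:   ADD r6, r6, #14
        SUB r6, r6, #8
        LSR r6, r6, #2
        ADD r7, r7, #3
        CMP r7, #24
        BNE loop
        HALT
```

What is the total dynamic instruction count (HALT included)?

MOV r6, #0 → r6=0
MOV r7, #3 → r7=3
ADD r6, r6, #14 → r6=0+14=14
SUB r6, r6, #8 → r6=14-8=6
LSR r6, r6, #2 → r6=6>>2=1
ADD r7, r7, #3 → r7=3+3=6
CMP r7, #24  (cmp 6,24)
BNE loop: taken
ADD r6, r6, #14 → r6=1+14=15
SUB r6, r6, #8 → r6=15-8=7
LSR r6, r6, #2 → r6=7>>2=1
ADD r7, r7, #3 → r7=6+3=9
CMP r7, #24  (cmp 9,24)
BNE loop: taken
ADD r6, r6, #14 → r6=1+14=15
SUB r6, r6, #8 → r6=15-8=7
LSR r6, r6, #2 → r6=7>>2=1
ADD r7, r7, #3 → r7=9+3=12
CMP r7, #24  (cmp 12,24)
BNE loop: taken
ADD r6, r6, #14 → r6=1+14=15
SUB r6, r6, #8 → r6=15-8=7
LSR r6, r6, #2 → r6=7>>2=1
ADD r7, r7, #3 → r7=12+3=15
CMP r7, #24  (cmp 15,24)
BNE loop: taken
ADD r6, r6, #14 → r6=1+14=15
SUB r6, r6, #8 → r6=15-8=7
LSR r6, r6, #2 → r6=7>>2=1
ADD r7, r7, #3 → r7=15+3=18
CMP r7, #24  (cmp 18,24)
BNE loop: taken
ADD r6, r6, #14 → r6=1+14=15
SUB r6, r6, #8 → r6=15-8=7
LSR r6, r6, #2 → r6=7>>2=1
ADD r7, r7, #3 → r7=18+3=21
CMP r7, #24  (cmp 21,24)
BNE loop: taken
ADD r6, r6, #14 → r6=1+14=15
SUB r6, r6, #8 → r6=15-8=7
LSR r6, r6, #2 → r6=7>>2=1
ADD r7, r7, #3 → r7=21+3=24
CMP r7, #24  (cmp 24,24)
BNE loop: not taken
halt.
Total executed instructions: 45.

45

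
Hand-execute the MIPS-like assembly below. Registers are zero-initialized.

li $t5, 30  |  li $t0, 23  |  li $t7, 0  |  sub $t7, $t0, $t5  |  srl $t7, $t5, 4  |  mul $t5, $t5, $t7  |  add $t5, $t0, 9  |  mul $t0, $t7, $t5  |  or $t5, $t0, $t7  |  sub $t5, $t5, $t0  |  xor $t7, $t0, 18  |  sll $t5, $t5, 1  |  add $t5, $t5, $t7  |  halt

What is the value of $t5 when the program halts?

52

$t5=30
$t0=23
$t7=0
$t7=23-30=-7
$t7=30>>4=1
$t5=30*1=30
$t5=23+9=32
$t0=1*32=32
$t5=32|1=33
$t5=33-32=1
$t7=32^18=50
$t5=1<<1=2
$t5=2+50=52
halt.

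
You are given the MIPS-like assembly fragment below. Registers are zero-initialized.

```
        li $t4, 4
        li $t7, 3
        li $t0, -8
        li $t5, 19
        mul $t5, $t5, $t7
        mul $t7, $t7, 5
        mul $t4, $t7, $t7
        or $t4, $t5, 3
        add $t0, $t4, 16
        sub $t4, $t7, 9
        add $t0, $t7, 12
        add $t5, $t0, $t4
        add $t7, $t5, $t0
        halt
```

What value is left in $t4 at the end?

li $t4, 4 → $t4=4
li $t7, 3 → $t7=3
li $t0, -8 → $t0=-8
li $t5, 19 → $t5=19
mul $t5, $t5, $t7 → $t5=19*3=57
mul $t7, $t7, 5 → $t7=3*5=15
mul $t4, $t7, $t7 → $t4=15*15=225
or $t4, $t5, 3 → $t4=57|3=59
add $t0, $t4, 16 → $t0=59+16=75
sub $t4, $t7, 9 → $t4=15-9=6
add $t0, $t7, 12 → $t0=15+12=27
add $t5, $t0, $t4 → $t5=27+6=33
add $t7, $t5, $t0 → $t7=33+27=60
halt.

6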